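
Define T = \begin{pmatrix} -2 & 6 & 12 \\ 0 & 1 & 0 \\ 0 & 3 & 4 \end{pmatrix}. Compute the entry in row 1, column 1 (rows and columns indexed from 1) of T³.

-8

Characteristic polynomial: μ^3 - 3μ^2 - 6μ + 8 = (μ - 4)(μ - 1)(μ + 2), so the eigenvalues are -2, 1, 4.
μ=-2: eigenvector (1, 0, 0).
μ=1: eigenvector (-2, 1, -1).
μ=4: eigenvector (2, 0, 1).
P = [[1, -2, 2], [0, 1, 0], [0, -1, 1]], D = diag(-2, 1, 4), P⁻¹ = [[1, 0, -2], [0, 1, 0], [0, 1, 1]].
T³ = P·diag(-8, 1, 64)·P⁻¹ = [[-8, 126, 144], [0, 1, 0], [0, 63, 64]].
The requested entry is -8.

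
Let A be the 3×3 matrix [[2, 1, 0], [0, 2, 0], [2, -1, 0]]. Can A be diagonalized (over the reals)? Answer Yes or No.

Characteristic polynomial: p(s) = s^3 - 4s^2 + 4s = s(s - 2)^2.
s = 2 has algebraic multiplicity 2; rank(A − 2I) = 2, so geometric multiplicity = 1.
Geometric multiplicity < algebraic multiplicity, so A is not diagonalizable.

No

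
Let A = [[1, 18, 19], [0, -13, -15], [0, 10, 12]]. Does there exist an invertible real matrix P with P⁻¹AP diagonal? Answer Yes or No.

Characteristic polynomial: p(s) = s^3 - 7s + 6 = (s - 2)(s - 1)(s + 3).
All 3 eigenvalues are distinct, so A is diagonalizable.

Yes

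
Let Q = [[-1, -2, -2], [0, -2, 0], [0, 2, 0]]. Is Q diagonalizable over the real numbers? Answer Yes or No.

Characteristic polynomial: p(s) = s^3 + 3s^2 + 2s = s(s + 1)(s + 2).
All 3 eigenvalues are distinct, so Q is diagonalizable.

Yes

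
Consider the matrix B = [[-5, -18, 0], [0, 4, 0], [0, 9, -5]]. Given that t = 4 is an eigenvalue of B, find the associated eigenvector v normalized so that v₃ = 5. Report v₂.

B − 4I = [[-9, -18, 0], [0, 0, 0], [0, 9, -9]].
Solving (B − 4I)v = 0 gives the eigenspace spanned by (-10, 5, 5).
With v₃ = 5, v = (-10, 5, 5), so v₂ = 5.

5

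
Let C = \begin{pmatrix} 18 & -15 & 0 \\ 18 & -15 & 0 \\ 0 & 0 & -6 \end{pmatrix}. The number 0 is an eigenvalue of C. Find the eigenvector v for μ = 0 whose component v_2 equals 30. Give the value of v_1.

25

C = [[18, -15, 0], [18, -15, 0], [0, 0, -6]].
Solving (C)v = 0 gives the eigenspace spanned by (25, 30, 0).
With v_2 = 30, v = (25, 30, 0), so v_1 = 25.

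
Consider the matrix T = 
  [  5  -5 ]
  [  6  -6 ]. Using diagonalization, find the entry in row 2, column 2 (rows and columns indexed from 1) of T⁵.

Characteristic polynomial: s^2 + s = s(s + 1), so the eigenvalues are -1, 0.
s=-1: eigenvector (-5, -6).
s=0: eigenvector (1, 1).
P = [[-5, 1], [-6, 1]], D = diag(-1, 0), P⁻¹ = [[1, -1], [6, -5]].
T⁵ = P·diag(-1, 0)·P⁻¹ = [[5, -5], [6, -6]].
The requested entry is -6.

-6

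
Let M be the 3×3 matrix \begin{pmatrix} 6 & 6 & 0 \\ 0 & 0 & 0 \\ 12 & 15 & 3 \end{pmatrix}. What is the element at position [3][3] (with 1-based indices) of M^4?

Characteristic polynomial: t^3 - 9t^2 + 18t = t(t - 6)(t - 3), so the eigenvalues are 0, 3, 6.
t=6: eigenvector (1, 0, 4).
t=0: eigenvector (-1, 1, -1).
t=3: eigenvector (0, 0, 1).
P = [[1, -1, 0], [0, 1, 0], [4, -1, 1]], D = diag(6, 0, 3), P⁻¹ = [[1, 1, 0], [0, 1, 0], [-4, -3, 1]].
M⁴ = P·diag(1296, 0, 81)·P⁻¹ = [[1296, 1296, 0], [0, 0, 0], [4860, 4941, 81]].
The requested entry is 81.

81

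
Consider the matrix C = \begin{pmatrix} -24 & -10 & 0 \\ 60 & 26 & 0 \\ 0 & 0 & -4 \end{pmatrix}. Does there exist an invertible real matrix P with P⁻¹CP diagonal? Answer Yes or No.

Yes

Characteristic polynomial: p(μ) = μ^3 + 2μ^2 - 32μ - 96 = (μ - 6)(μ + 4)^2.
μ = -4 has algebraic multiplicity 2; rank(C + 4I) = 1, so geometric multiplicity = 2.
Every eigenvalue has geometric = algebraic multiplicity, so C is diagonalizable.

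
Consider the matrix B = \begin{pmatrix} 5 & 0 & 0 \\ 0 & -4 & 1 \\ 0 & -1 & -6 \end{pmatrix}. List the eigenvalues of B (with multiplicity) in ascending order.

Characteristic polynomial: p(t) = t^3 + 5t^2 - 25t - 125 = (t - 5)(t + 5)^2.
Roots (with multiplicity): -5, -5, 5.

-5, -5, 5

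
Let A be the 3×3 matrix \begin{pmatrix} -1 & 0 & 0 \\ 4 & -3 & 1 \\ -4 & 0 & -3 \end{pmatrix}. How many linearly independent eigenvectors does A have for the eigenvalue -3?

1

A + 3I = [[2, 0, 0], [4, 0, 1], [-4, 0, 0]].
This matrix has rank 2, so its null space has dimension 3 − 2 = 1.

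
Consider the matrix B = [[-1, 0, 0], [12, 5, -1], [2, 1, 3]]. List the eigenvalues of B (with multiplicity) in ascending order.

-1, 4, 4

Characteristic polynomial: p(t) = t^3 - 7t^2 + 8t + 16 = (t - 4)^2(t + 1).
Roots (with multiplicity): -1, 4, 4.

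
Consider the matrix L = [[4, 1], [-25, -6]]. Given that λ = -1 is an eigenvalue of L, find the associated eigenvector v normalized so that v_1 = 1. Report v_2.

-5

L + 1I = [[5, 1], [-25, -5]].
Solving (L + 1I)v = 0 gives the eigenspace spanned by (1, -5).
With v_1 = 1, v = (1, -5), so v_2 = -5.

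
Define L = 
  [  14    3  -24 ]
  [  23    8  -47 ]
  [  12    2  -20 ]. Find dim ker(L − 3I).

L − 3I = [[11, 3, -24], [23, 5, -47], [12, 2, -23]].
This matrix has rank 2, so its null space has dimension 3 − 2 = 1.

1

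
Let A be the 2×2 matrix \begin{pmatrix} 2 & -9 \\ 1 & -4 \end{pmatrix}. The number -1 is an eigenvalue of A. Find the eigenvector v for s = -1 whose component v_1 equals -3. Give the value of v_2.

A + 1I = [[3, -9], [1, -3]].
Solving (A + 1I)v = 0 gives the eigenspace spanned by (-3, -1).
With v_1 = -3, v = (-3, -1), so v_2 = -1.

-1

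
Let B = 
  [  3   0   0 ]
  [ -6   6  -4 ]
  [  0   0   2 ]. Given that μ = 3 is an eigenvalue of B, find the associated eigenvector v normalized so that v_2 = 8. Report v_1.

4

B − 3I = [[0, 0, 0], [-6, 3, -4], [0, 0, -1]].
Solving (B − 3I)v = 0 gives the eigenspace spanned by (4, 8, 0).
With v_2 = 8, v = (4, 8, 0), so v_1 = 4.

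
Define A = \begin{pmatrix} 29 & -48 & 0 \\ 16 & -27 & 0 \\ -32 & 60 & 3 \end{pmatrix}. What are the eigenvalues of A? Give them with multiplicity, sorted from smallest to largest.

-3, 3, 5

Characteristic polynomial: p(t) = t^3 - 5t^2 - 9t + 45 = (t - 5)(t - 3)(t + 3).
Roots (with multiplicity): -3, 3, 5.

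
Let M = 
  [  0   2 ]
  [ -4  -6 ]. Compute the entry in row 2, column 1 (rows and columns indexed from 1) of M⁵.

-1984

Characteristic polynomial: λ^2 + 6λ + 8 = (λ + 2)(λ + 4), so the eigenvalues are -4, -2.
λ=-4: eigenvector (1, -2).
λ=-2: eigenvector (1, -1).
P = [[1, 1], [-2, -1]], D = diag(-4, -2), P⁻¹ = [[-1, -1], [2, 1]].
M⁵ = P·diag(-1024, -32)·P⁻¹ = [[960, 992], [-1984, -2016]].
The requested entry is -1984.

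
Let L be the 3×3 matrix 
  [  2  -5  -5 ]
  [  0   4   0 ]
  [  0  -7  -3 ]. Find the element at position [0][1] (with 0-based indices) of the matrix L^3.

-35

Characteristic polynomial: μ^3 - 3μ^2 - 10μ + 24 = (μ - 4)(μ - 2)(μ + 3), so the eigenvalues are -3, 2, 4.
μ=-3: eigenvector (-1, 0, -1).
μ=4: eigenvector (0, 1, -1).
μ=2: eigenvector (1, 0, 0).
P = [[-1, 0, 1], [0, 1, 0], [-1, -1, 0]], D = diag(-3, 4, 2), P⁻¹ = [[0, -1, -1], [0, 1, 0], [1, -1, -1]].
L³ = P·diag(-27, 64, 8)·P⁻¹ = [[8, -35, -35], [0, 64, 0], [0, -91, -27]].
The requested entry is -35.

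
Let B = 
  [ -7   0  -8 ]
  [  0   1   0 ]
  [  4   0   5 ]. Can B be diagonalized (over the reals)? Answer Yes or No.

Characteristic polynomial: p(t) = t^3 + t^2 - 5t + 3 = (t - 1)^2(t + 3).
t = 1 has algebraic multiplicity 2; rank(B − 1I) = 1, so geometric multiplicity = 2.
Every eigenvalue has geometric = algebraic multiplicity, so B is diagonalizable.

Yes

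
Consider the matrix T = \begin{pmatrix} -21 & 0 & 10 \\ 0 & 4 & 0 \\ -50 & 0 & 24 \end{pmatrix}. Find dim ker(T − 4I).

T − 4I = [[-25, 0, 10], [0, 0, 0], [-50, 0, 20]].
This matrix has rank 1, so its null space has dimension 3 − 1 = 2.

2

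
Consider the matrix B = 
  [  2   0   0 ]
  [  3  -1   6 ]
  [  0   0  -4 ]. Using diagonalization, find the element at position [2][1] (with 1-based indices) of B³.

Characteristic polynomial: r^3 + 3r^2 - 6r - 8 = (r - 2)(r + 1)(r + 4), so the eigenvalues are -4, -1, 2.
r=2: eigenvector (1, 1, 0).
r=-4: eigenvector (0, -2, 1).
r=-1: eigenvector (0, 1, 0).
P = [[1, 0, 0], [1, -2, 1], [0, 1, 0]], D = diag(2, -4, -1), P⁻¹ = [[1, 0, 0], [0, 0, 1], [-1, 1, 2]].
B³ = P·diag(8, -64, -1)·P⁻¹ = [[8, 0, 0], [9, -1, 126], [0, 0, -64]].
The requested entry is 9.

9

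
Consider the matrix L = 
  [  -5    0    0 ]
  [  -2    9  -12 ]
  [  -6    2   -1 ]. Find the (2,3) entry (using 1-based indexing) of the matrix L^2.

-96

Characteristic polynomial: t^3 - 3t^2 - 25t + 75 = (t - 5)(t - 3)(t + 5), so the eigenvalues are -5, 3, 5.
t=-5: eigenvector (1, 1, 1).
t=3: eigenvector (0, 2, 1).
t=5: eigenvector (0, 3, 1).
P = [[1, 0, 0], [1, 2, 3], [1, 1, 1]], D = diag(-5, 3, 5), P⁻¹ = [[1, 0, 0], [-2, -1, 3], [1, 1, -2]].
L² = P·diag(25, 9, 25)·P⁻¹ = [[25, 0, 0], [64, 57, -96], [32, 16, -23]].
The requested entry is -96.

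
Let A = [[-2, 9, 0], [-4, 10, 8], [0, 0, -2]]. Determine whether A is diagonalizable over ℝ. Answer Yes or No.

No

Characteristic polynomial: p(t) = t^3 - 6t^2 + 32 = (t - 4)^2(t + 2).
t = 4 has algebraic multiplicity 2; rank(A − 4I) = 2, so geometric multiplicity = 1.
Geometric multiplicity < algebraic multiplicity, so A is not diagonalizable.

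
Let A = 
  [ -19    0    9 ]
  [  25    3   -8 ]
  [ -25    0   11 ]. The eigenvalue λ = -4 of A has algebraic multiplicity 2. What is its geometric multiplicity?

A + 4I = [[-15, 0, 9], [25, 7, -8], [-25, 0, 15]].
This matrix has rank 2, so its null space has dimension 3 − 2 = 1.

1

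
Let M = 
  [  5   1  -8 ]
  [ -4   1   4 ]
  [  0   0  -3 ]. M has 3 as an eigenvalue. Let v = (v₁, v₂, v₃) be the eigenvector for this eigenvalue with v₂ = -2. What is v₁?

1

M − 3I = [[2, 1, -8], [-4, -2, 4], [0, 0, -6]].
Solving (M − 3I)v = 0 gives the eigenspace spanned by (1, -2, 0).
With v₂ = -2, v = (1, -2, 0), so v₁ = 1.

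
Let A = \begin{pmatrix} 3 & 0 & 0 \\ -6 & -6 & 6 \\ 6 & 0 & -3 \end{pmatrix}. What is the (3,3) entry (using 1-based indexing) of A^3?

-27

Characteristic polynomial: s^3 + 6s^2 - 9s - 54 = (s - 3)(s + 3)(s + 6), so the eigenvalues are -6, -3, 3.
s=3: eigenvector (1, 0, 1).
s=-6: eigenvector (0, 1, 0).
s=-3: eigenvector (0, 2, 1).
P = [[1, 0, 0], [0, 1, 2], [1, 0, 1]], D = diag(3, -6, -3), P⁻¹ = [[1, 0, 0], [2, 1, -2], [-1, 0, 1]].
A³ = P·diag(27, -216, -27)·P⁻¹ = [[27, 0, 0], [-378, -216, 378], [54, 0, -27]].
The requested entry is -27.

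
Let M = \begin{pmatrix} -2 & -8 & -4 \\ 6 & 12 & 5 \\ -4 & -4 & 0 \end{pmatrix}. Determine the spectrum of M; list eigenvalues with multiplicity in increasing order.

2, 2, 6

Characteristic polynomial: p(μ) = μ^3 - 10μ^2 + 28μ - 24 = (μ - 6)(μ - 2)^2.
Roots (with multiplicity): 2, 2, 6.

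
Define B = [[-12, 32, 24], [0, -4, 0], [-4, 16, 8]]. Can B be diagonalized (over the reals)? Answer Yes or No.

Yes

Characteristic polynomial: p(s) = s^3 + 8s^2 + 16s = s(s + 4)^2.
s = -4 has algebraic multiplicity 2; rank(B + 4I) = 1, so geometric multiplicity = 2.
Every eigenvalue has geometric = algebraic multiplicity, so B is diagonalizable.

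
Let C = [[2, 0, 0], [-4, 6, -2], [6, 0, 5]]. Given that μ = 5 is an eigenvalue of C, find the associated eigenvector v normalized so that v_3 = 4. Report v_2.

8

C − 5I = [[-3, 0, 0], [-4, 1, -2], [6, 0, 0]].
Solving (C − 5I)v = 0 gives the eigenspace spanned by (0, 8, 4).
With v_3 = 4, v = (0, 8, 4), so v_2 = 8.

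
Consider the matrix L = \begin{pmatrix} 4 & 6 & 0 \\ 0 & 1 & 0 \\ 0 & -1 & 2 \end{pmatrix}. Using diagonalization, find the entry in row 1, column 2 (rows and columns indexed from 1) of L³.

126

Characteristic polynomial: t^3 - 7t^2 + 14t - 8 = (t - 4)(t - 2)(t - 1), so the eigenvalues are 1, 2, 4.
t=4: eigenvector (1, 0, 0).
t=1: eigenvector (-2, 1, 1).
t=2: eigenvector (0, 0, 1).
P = [[1, -2, 0], [0, 1, 0], [0, 1, 1]], D = diag(4, 1, 2), P⁻¹ = [[1, 2, 0], [0, 1, 0], [0, -1, 1]].
L³ = P·diag(64, 1, 8)·P⁻¹ = [[64, 126, 0], [0, 1, 0], [0, -7, 8]].
The requested entry is 126.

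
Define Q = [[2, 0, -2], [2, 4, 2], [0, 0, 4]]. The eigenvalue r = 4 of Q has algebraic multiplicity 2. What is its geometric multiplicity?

Q − 4I = [[-2, 0, -2], [2, 0, 2], [0, 0, 0]].
This matrix has rank 1, so its null space has dimension 3 − 1 = 2.

2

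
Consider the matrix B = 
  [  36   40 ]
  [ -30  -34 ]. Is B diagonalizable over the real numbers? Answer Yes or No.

Characteristic polynomial: p(λ) = λ^2 - 2λ - 24 = (λ - 6)(λ + 4).
All 2 eigenvalues are distinct, so B is diagonalizable.

Yes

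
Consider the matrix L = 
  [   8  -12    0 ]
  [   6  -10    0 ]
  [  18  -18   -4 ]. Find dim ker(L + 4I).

L + 4I = [[12, -12, 0], [6, -6, 0], [18, -18, 0]].
This matrix has rank 1, so its null space has dimension 3 − 1 = 2.

2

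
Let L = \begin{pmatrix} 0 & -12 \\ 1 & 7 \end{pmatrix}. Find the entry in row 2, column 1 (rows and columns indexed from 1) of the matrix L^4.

Characteristic polynomial: s^2 - 7s + 12 = (s - 4)(s - 3), so the eigenvalues are 3, 4.
s=4: eigenvector (3, -1).
s=3: eigenvector (4, -1).
P = [[3, 4], [-1, -1]], D = diag(4, 3), P⁻¹ = [[-1, -4], [1, 3]].
L⁴ = P·diag(256, 81)·P⁻¹ = [[-444, -2100], [175, 781]].
The requested entry is 175.

175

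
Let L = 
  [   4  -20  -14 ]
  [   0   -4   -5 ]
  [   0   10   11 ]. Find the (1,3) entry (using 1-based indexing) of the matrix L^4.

-4670

Characteristic polynomial: s^3 - 11s^2 + 34s - 24 = (s - 6)(s - 4)(s - 1), so the eigenvalues are 1, 4, 6.
s=4: eigenvector (1, 0, 0).
s=6: eigenvector (-4, -1, 2).
s=1: eigenvector (2, 1, -1).
P = [[1, -4, 2], [0, -1, 1], [0, 2, -1]], D = diag(4, 6, 1), P⁻¹ = [[1, 0, 2], [0, 1, 1], [0, 2, 1]].
L⁴ = P·diag(256, 1296, 1)·P⁻¹ = [[256, -5180, -4670], [0, -1294, -1295], [0, 2590, 2591]].
The requested entry is -4670.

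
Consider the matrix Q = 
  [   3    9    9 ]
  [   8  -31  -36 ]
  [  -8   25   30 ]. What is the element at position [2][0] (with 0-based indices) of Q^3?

-392

Characteristic polynomial: λ^3 - 2λ^2 - 33λ + 90 = (λ - 5)(λ - 3)(λ + 6), so the eigenvalues are -6, 3, 5.
λ=3: eigenvector (1, -4, 4).
λ=-6: eigenvector (-1, 4, -3).
λ=5: eigenvector (0, 1, -1).
P = [[1, -1, 0], [-4, 4, 1], [4, -3, -1]], D = diag(3, -6, 5), P⁻¹ = [[1, 1, 1], [0, 1, 1], [4, 1, 0]].
Q³ = P·diag(27, -216, 125)·P⁻¹ = [[27, 243, 243], [392, -847, -972], [-392, 631, 756]].
The requested entry is -392.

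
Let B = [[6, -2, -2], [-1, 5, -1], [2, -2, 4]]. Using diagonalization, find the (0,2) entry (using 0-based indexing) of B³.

Characteristic polynomial: μ^3 - 15μ^2 + 74μ - 120 = (μ - 6)(μ - 5)(μ - 4), so the eigenvalues are 4, 5, 6.
μ=4: eigenvector (1, 1, 0).
μ=6: eigenvector (0, 1, -1).
μ=5: eigenvector (-2, -3, 2).
P = [[1, 0, -2], [1, 1, -3], [0, -1, 2]], D = diag(4, 6, 5), P⁻¹ = [[-1, 2, 2], [-2, 2, 1], [-1, 1, 1]].
B³ = P·diag(64, 216, 125)·P⁻¹ = [[186, -122, -122], [-121, 185, -31], [182, -182, 34]].
The requested entry is -122.

-122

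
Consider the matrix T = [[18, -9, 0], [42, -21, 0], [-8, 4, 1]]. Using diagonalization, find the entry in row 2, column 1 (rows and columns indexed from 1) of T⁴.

-1134

Characteristic polynomial: μ^3 + 2μ^2 - 3μ = μ(μ - 1)(μ + 3), so the eigenvalues are -3, 0, 1.
μ=0: eigenvector (1, 2, 0).
μ=-3: eigenvector (3, 7, -1).
μ=1: eigenvector (0, 0, 1).
P = [[1, 3, 0], [2, 7, 0], [0, -1, 1]], D = diag(0, -3, 1), P⁻¹ = [[7, -3, 0], [-2, 1, 0], [-2, 1, 1]].
T⁴ = P·diag(0, 81, 1)·P⁻¹ = [[-486, 243, 0], [-1134, 567, 0], [160, -80, 1]].
The requested entry is -1134.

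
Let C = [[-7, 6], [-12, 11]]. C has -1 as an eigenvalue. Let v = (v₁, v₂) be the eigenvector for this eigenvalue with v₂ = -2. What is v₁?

-2

C + 1I = [[-6, 6], [-12, 12]].
Solving (C + 1I)v = 0 gives the eigenspace spanned by (-2, -2).
With v₂ = -2, v = (-2, -2), so v₁ = -2.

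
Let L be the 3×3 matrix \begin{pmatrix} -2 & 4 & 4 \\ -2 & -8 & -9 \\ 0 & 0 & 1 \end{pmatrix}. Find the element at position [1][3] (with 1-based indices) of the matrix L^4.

-2080

Characteristic polynomial: r^3 + 9r^2 + 14r - 24 = (r - 1)(r + 4)(r + 6), so the eigenvalues are -6, -4, 1.
r=-6: eigenvector (1, -1, 0).
r=-4: eigenvector (2, -1, 0).
r=1: eigenvector (0, -1, 1).
P = [[1, 2, 0], [-1, -1, -1], [0, 0, 1]], D = diag(-6, -4, 1), P⁻¹ = [[-1, -2, -2], [1, 1, 1], [0, 0, 1]].
L⁴ = P·diag(1296, 256, 1)·P⁻¹ = [[-784, -2080, -2080], [1040, 2336, 2335], [0, 0, 1]].
The requested entry is -2080.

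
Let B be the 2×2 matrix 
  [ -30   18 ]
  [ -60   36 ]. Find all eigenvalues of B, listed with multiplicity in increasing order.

Characteristic polynomial: p(s) = s^2 - 6s = s(s - 6).
Roots (with multiplicity): 0, 6.

0, 6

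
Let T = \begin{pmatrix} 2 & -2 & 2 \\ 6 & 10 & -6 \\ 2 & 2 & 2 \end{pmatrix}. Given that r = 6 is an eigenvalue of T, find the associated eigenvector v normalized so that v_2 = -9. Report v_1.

T − 6I = [[-4, -2, 2], [6, 4, -6], [2, 2, -4]].
Solving (T − 6I)v = 0 gives the eigenspace spanned by (3, -9, -3).
With v_2 = -9, v = (3, -9, -3), so v_1 = 3.

3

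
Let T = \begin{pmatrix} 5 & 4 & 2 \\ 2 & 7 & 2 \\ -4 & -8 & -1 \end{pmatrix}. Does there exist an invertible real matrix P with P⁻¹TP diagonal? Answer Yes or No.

Yes

Characteristic polynomial: p(r) = r^3 - 11r^2 + 39r - 45 = (r - 5)(r - 3)^2.
r = 3 has algebraic multiplicity 2; rank(T − 3I) = 1, so geometric multiplicity = 2.
Every eigenvalue has geometric = algebraic multiplicity, so T is diagonalizable.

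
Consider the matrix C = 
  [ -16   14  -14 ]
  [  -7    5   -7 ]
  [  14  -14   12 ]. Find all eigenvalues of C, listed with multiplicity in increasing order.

Characteristic polynomial: p(μ) = μ^3 - μ^2 - 16μ - 20 = (μ - 5)(μ + 2)^2.
Roots (with multiplicity): -2, -2, 5.

-2, -2, 5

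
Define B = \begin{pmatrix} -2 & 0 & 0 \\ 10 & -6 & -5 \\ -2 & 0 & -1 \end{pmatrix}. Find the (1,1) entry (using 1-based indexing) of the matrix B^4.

Characteristic polynomial: t^3 + 9t^2 + 20t + 12 = (t + 1)(t + 2)(t + 6), so the eigenvalues are -6, -2, -1.
t=-2: eigenvector (1, 0, 2).
t=-6: eigenvector (0, 1, 0).
t=-1: eigenvector (0, -1, 1).
P = [[1, 0, 0], [0, 1, -1], [2, 0, 1]], D = diag(-2, -6, -1), P⁻¹ = [[1, 0, 0], [-2, 1, 1], [-2, 0, 1]].
B⁴ = P·diag(16, 1296, 1)·P⁻¹ = [[16, 0, 0], [-2590, 1296, 1295], [30, 0, 1]].
The requested entry is 16.

16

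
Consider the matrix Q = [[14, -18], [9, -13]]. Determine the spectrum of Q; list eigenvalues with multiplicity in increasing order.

Characteristic polynomial: p(s) = s^2 - s - 20 = (s - 5)(s + 4).
Roots (with multiplicity): -4, 5.

-4, 5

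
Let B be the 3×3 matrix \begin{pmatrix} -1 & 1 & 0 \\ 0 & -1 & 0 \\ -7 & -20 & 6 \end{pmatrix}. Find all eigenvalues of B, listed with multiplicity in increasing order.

-1, -1, 6

Characteristic polynomial: p(t) = t^3 - 4t^2 - 11t - 6 = (t - 6)(t + 1)^2.
Roots (with multiplicity): -1, -1, 6.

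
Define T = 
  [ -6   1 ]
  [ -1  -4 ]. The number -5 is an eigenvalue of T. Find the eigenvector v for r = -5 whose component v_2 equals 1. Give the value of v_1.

1

T + 5I = [[-1, 1], [-1, 1]].
Solving (T + 5I)v = 0 gives the eigenspace spanned by (1, 1).
With v_2 = 1, v = (1, 1), so v_1 = 1.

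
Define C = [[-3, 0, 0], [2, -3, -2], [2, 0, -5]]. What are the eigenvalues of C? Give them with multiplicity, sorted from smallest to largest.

Characteristic polynomial: p(r) = r^3 + 11r^2 + 39r + 45 = (r + 3)^2(r + 5).
Roots (with multiplicity): -5, -3, -3.

-5, -3, -3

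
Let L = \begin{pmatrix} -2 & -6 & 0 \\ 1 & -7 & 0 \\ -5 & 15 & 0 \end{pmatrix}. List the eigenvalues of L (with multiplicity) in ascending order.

Characteristic polynomial: p(μ) = μ^3 + 9μ^2 + 20μ = μ(μ + 4)(μ + 5).
Roots (with multiplicity): -5, -4, 0.

-5, -4, 0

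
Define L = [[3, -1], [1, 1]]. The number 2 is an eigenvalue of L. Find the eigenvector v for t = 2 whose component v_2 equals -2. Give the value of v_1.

-2

L − 2I = [[1, -1], [1, -1]].
Solving (L − 2I)v = 0 gives the eigenspace spanned by (-2, -2).
With v_2 = -2, v = (-2, -2), so v_1 = -2.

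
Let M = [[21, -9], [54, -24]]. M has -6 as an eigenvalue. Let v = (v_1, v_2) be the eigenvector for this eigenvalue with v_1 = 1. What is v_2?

3

M + 6I = [[27, -9], [54, -18]].
Solving (M + 6I)v = 0 gives the eigenspace spanned by (1, 3).
With v_1 = 1, v = (1, 3), so v_2 = 3.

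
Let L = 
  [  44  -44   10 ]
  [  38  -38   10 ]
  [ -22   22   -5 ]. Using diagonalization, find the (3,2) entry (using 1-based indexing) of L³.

Characteristic polynomial: r^3 - r^2 - 30r = r(r - 6)(r + 5), so the eigenvalues are -5, 0, 6.
r=0: eigenvector (1, 1, 0).
r=6: eigenvector (-4, -3, 2).
r=-5: eigenvector (-2, -2, 1).
P = [[1, -4, -2], [1, -3, -2], [0, 2, 1]], D = diag(0, 6, -5), P⁻¹ = [[1, 0, 2], [-1, 1, 0], [2, -2, 1]].
L³ = P·diag(0, 216, -125)·P⁻¹ = [[1364, -1364, 250], [1148, -1148, 250], [-682, 682, -125]].
The requested entry is 682.

682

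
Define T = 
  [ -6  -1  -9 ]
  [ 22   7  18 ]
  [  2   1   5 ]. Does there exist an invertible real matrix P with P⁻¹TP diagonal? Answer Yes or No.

Characteristic polynomial: p(r) = r^3 - 6r^2 - 15r + 100 = (r - 5)^2(r + 4).
r = 5 has algebraic multiplicity 2; rank(T − 5I) = 2, so geometric multiplicity = 1.
Geometric multiplicity < algebraic multiplicity, so T is not diagonalizable.

No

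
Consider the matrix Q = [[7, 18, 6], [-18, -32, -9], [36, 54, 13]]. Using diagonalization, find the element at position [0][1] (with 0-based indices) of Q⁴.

Characteristic polynomial: μ^3 + 12μ^2 + 45μ + 50 = (μ + 2)(μ + 5)^2, so the eigenvalues are -5, -5, -2.
μ=-5: eigenvector (1, -2, 4).
μ=-2: eigenvector (2, -3, 6).
μ=-5: eigenvector (0, -1, 3).
P = [[1, 2, 0], [-2, -3, -1], [4, 6, 3]], D = diag(-5, -2, -5), P⁻¹ = [[-3, -6, -2], [2, 3, 1], [0, 2, 1]].
Q⁴ = P·diag(625, 16, 625)·P⁻¹ = [[-1811, -3654, -1218], [3654, 6106, 1827], [-7308, -10962, -3029]].
The requested entry is -3654.

-3654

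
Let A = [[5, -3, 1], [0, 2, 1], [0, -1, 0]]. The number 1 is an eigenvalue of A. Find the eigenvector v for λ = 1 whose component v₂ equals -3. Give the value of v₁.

-3

A − 1I = [[4, -3, 1], [0, 1, 1], [0, -1, -1]].
Solving (A − 1I)v = 0 gives the eigenspace spanned by (-3, -3, 3).
With v₂ = -3, v = (-3, -3, 3), so v₁ = -3.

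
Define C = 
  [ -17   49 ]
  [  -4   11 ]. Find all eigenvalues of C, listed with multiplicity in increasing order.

-3, -3

Characteristic polynomial: p(r) = r^2 + 6r + 9 = (r + 3)^2.
Roots (with multiplicity): -3, -3.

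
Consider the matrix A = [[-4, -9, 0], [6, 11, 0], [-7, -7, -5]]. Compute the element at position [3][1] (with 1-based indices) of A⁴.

Characteristic polynomial: λ^3 - 2λ^2 - 25λ + 50 = (λ - 5)(λ - 2)(λ + 5), so the eigenvalues are -5, 2, 5.
λ=2: eigenvector (3, -2, -1).
λ=5: eigenvector (-1, 1, 0).
λ=-5: eigenvector (0, 0, 1).
P = [[3, -1, 0], [-2, 1, 0], [-1, 0, 1]], D = diag(2, 5, -5), P⁻¹ = [[1, 1, 0], [2, 3, 0], [1, 1, 1]].
A⁴ = P·diag(16, 625, 625)·P⁻¹ = [[-1202, -1827, 0], [1218, 1843, 0], [609, 609, 625]].
The requested entry is 609.

609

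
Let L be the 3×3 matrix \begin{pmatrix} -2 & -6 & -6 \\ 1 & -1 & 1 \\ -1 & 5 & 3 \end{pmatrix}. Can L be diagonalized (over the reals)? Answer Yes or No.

Characteristic polynomial: p(μ) = μ^3 - 12μ - 16 = (μ - 4)(μ + 2)^2.
μ = -2 has algebraic multiplicity 2; rank(L + 2I) = 2, so geometric multiplicity = 1.
Geometric multiplicity < algebraic multiplicity, so L is not diagonalizable.

No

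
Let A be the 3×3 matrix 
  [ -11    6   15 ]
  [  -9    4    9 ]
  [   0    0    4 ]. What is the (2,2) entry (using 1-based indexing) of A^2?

Characteristic polynomial: t^3 + 3t^2 - 18t - 40 = (t - 4)(t + 2)(t + 5), so the eigenvalues are -5, -2, 4.
t=-5: eigenvector (1, 1, 0).
t=-2: eigenvector (2, 3, 0).
t=4: eigenvector (1, 0, 1).
P = [[1, 2, 1], [1, 3, 0], [0, 0, 1]], D = diag(-5, -2, 4), P⁻¹ = [[3, -2, -3], [-1, 1, 1], [0, 0, 1]].
A² = P·diag(25, 4, 16)·P⁻¹ = [[67, -42, -51], [63, -38, -63], [0, 0, 16]].
The requested entry is -38.

-38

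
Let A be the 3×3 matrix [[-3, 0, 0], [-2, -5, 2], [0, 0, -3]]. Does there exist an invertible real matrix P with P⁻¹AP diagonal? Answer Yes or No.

Characteristic polynomial: p(μ) = μ^3 + 11μ^2 + 39μ + 45 = (μ + 3)^2(μ + 5).
μ = -3 has algebraic multiplicity 2; rank(A + 3I) = 1, so geometric multiplicity = 2.
Every eigenvalue has geometric = algebraic multiplicity, so A is diagonalizable.

Yes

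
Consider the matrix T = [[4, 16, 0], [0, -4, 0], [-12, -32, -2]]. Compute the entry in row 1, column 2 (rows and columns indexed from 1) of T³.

Characteristic polynomial: s^3 + 2s^2 - 16s - 32 = (s - 4)(s + 2)(s + 4), so the eigenvalues are -4, -2, 4.
s=4: eigenvector (1, 0, -2).
s=-4: eigenvector (-2, 1, 4).
s=-2: eigenvector (0, 0, 1).
P = [[1, -2, 0], [0, 1, 0], [-2, 4, 1]], D = diag(4, -4, -2), P⁻¹ = [[1, 2, 0], [0, 1, 0], [2, 0, 1]].
T³ = P·diag(64, -64, -8)·P⁻¹ = [[64, 256, 0], [0, -64, 0], [-144, -512, -8]].
The requested entry is 256.

256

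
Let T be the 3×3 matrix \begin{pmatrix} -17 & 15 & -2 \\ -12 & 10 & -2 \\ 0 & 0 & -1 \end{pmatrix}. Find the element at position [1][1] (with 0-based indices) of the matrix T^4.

Characteristic polynomial: s^3 + 8s^2 + 17s + 10 = (s + 1)(s + 2)(s + 5), so the eigenvalues are -5, -2, -1.
s=-5: eigenvector (5, 4, 0).
s=-2: eigenvector (1, 1, 0).
s=-1: eigenvector (-2, -2, 1).
P = [[5, 1, -2], [4, 1, -2], [0, 0, 1]], D = diag(-5, -2, -1), P⁻¹ = [[1, -1, 0], [-4, 5, 2], [0, 0, 1]].
T⁴ = P·diag(625, 16, 1)·P⁻¹ = [[3061, -3045, 30], [2436, -2420, 30], [0, 0, 1]].
The requested entry is -2420.

-2420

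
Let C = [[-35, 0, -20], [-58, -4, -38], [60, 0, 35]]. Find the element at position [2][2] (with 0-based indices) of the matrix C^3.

Characteristic polynomial: r^3 + 4r^2 - 25r - 100 = (r - 5)(r + 4)(r + 5), so the eigenvalues are -5, -4, 5.
r=5: eigenvector (1, 2, -2).
r=-4: eigenvector (0, 1, 0).
r=-5: eigenvector (2, 2, -3).
P = [[1, 0, 2], [2, 1, 2], [-2, 0, -3]], D = diag(5, -4, -5), P⁻¹ = [[-3, 0, -2], [2, 1, 2], [2, 0, 1]].
C³ = P·diag(125, -64, -125)·P⁻¹ = [[-875, 0, -500], [-1378, -64, -878], [1500, 0, 875]].
The requested entry is 875.

875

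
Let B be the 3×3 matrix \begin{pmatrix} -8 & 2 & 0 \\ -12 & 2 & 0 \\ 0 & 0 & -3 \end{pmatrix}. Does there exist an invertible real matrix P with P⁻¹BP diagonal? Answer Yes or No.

Characteristic polynomial: p(s) = s^3 + 9s^2 + 26s + 24 = (s + 2)(s + 3)(s + 4).
All 3 eigenvalues are distinct, so B is diagonalizable.

Yes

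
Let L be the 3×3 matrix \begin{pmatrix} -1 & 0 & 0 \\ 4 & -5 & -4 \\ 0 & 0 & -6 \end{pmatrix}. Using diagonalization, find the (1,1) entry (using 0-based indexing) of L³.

Characteristic polynomial: s^3 + 12s^2 + 41s + 30 = (s + 1)(s + 5)(s + 6), so the eigenvalues are -6, -5, -1.
s=-1: eigenvector (1, 1, 0).
s=-6: eigenvector (0, 4, 1).
s=-5: eigenvector (0, 1, 0).
P = [[1, 0, 0], [1, 4, 1], [0, 1, 0]], D = diag(-1, -6, -5), P⁻¹ = [[1, 0, 0], [0, 0, 1], [-1, 1, -4]].
L³ = P·diag(-1, -216, -125)·P⁻¹ = [[-1, 0, 0], [124, -125, -364], [0, 0, -216]].
The requested entry is -125.

-125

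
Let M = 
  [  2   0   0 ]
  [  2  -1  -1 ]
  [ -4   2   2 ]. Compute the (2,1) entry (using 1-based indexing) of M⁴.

30

Characteristic polynomial: μ^3 - 3μ^2 + 2μ = μ(μ - 2)(μ - 1), so the eigenvalues are 0, 1, 2.
μ=2: eigenvector (1, 2, -4).
μ=1: eigenvector (0, 1, -2).
μ=0: eigenvector (0, 1, -1).
P = [[1, 0, 0], [2, 1, 1], [-4, -2, -1]], D = diag(2, 1, 0), P⁻¹ = [[1, 0, 0], [-2, -1, -1], [0, 2, 1]].
M⁴ = P·diag(16, 1, 0)·P⁻¹ = [[16, 0, 0], [30, -1, -1], [-60, 2, 2]].
The requested entry is 30.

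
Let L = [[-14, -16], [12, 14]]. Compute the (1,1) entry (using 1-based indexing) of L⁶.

64

Characteristic polynomial: t^2 - 4 = (t - 2)(t + 2), so the eigenvalues are -2, 2.
t=2: eigenvector (-1, 1).
t=-2: eigenvector (4, -3).
P = [[-1, 4], [1, -3]], D = diag(2, -2), P⁻¹ = [[3, 4], [1, 1]].
L⁶ = P·diag(64, 64)·P⁻¹ = [[64, 0], [0, 64]].
The requested entry is 64.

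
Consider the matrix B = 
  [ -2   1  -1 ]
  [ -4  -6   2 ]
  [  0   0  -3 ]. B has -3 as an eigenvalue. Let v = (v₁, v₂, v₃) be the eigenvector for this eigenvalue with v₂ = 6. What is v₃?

3

B + 3I = [[1, 1, -1], [-4, -3, 2], [0, 0, 0]].
Solving (B + 3I)v = 0 gives the eigenspace spanned by (-3, 6, 3).
With v₂ = 6, v = (-3, 6, 3), so v₃ = 3.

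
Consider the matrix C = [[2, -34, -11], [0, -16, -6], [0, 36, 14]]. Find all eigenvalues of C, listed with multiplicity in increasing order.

Characteristic polynomial: p(s) = s^3 - 12s + 16 = (s - 2)^2(s + 4).
Roots (with multiplicity): -4, 2, 2.

-4, 2, 2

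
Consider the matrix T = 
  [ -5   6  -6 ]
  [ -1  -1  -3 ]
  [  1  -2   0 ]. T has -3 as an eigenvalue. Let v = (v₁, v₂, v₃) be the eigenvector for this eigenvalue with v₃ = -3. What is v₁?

T + 3I = [[-2, 6, -6], [-1, 2, -3], [1, -2, 3]].
Solving (T + 3I)v = 0 gives the eigenspace spanned by (9, 0, -3).
With v₃ = -3, v = (9, 0, -3), so v₁ = 9.

9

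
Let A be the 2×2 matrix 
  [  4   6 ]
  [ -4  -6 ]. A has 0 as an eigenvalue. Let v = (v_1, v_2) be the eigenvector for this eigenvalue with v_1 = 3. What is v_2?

-2

A = [[4, 6], [-4, -6]].
Solving (A)v = 0 gives the eigenspace spanned by (3, -2).
With v_1 = 3, v = (3, -2), so v_2 = -2.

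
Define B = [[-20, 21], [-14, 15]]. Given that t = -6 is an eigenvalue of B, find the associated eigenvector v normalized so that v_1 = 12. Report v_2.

8

B + 6I = [[-14, 21], [-14, 21]].
Solving (B + 6I)v = 0 gives the eigenspace spanned by (12, 8).
With v_1 = 12, v = (12, 8), so v_2 = 8.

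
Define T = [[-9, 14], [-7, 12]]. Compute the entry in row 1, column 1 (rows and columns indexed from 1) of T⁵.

-3189

Characteristic polynomial: μ^2 - 3μ - 10 = (μ - 5)(μ + 2), so the eigenvalues are -2, 5.
μ=5: eigenvector (1, 1).
μ=-2: eigenvector (-2, -1).
P = [[1, -2], [1, -1]], D = diag(5, -2), P⁻¹ = [[-1, 2], [-1, 1]].
T⁵ = P·diag(3125, -32)·P⁻¹ = [[-3189, 6314], [-3157, 6282]].
The requested entry is -3189.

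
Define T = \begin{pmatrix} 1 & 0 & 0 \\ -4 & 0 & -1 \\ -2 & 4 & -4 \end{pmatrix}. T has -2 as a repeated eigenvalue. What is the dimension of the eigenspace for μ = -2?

1

T + 2I = [[3, 0, 0], [-4, 2, -1], [-2, 4, -2]].
This matrix has rank 2, so its null space has dimension 3 − 2 = 1.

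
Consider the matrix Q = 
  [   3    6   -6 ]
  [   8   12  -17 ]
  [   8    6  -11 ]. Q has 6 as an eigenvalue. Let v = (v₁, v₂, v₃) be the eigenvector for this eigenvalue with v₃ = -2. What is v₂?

-3

Q − 6I = [[-3, 6, -6], [8, 6, -17], [8, 6, -17]].
Solving (Q − 6I)v = 0 gives the eigenspace spanned by (-2, -3, -2).
With v₃ = -2, v = (-2, -3, -2), so v₂ = -3.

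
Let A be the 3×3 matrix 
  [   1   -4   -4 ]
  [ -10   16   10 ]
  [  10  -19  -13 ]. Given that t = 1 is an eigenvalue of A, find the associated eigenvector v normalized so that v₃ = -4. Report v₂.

4

A − 1I = [[0, -4, -4], [-10, 15, 10], [10, -19, -14]].
Solving (A − 1I)v = 0 gives the eigenspace spanned by (2, 4, -4).
With v₃ = -4, v = (2, 4, -4), so v₂ = 4.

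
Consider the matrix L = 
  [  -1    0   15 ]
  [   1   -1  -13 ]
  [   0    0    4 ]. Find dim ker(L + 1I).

L + 1I = [[0, 0, 15], [1, 0, -13], [0, 0, 5]].
This matrix has rank 2, so its null space has dimension 3 − 2 = 1.

1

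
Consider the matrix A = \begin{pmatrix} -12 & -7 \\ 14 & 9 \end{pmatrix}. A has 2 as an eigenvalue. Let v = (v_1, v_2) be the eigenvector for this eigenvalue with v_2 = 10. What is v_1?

A − 2I = [[-14, -7], [14, 7]].
Solving (A − 2I)v = 0 gives the eigenspace spanned by (-5, 10).
With v_2 = 10, v = (-5, 10), so v_1 = -5.

-5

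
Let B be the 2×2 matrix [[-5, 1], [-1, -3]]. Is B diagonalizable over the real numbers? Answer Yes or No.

Characteristic polynomial: p(t) = t^2 + 8t + 16 = (t + 4)^2.
t = -4 has algebraic multiplicity 2; rank(B + 4I) = 1, so geometric multiplicity = 1.
Geometric multiplicity < algebraic multiplicity, so B is not diagonalizable.

No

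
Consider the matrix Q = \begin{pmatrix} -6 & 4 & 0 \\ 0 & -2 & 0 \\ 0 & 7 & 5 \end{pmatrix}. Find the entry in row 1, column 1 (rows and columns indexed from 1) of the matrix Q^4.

Characteristic polynomial: λ^3 + 3λ^2 - 28λ - 60 = (λ - 5)(λ + 2)(λ + 6), so the eigenvalues are -6, -2, 5.
λ=-6: eigenvector (1, 0, 0).
λ=-2: eigenvector (1, 1, -1).
λ=5: eigenvector (0, 0, 1).
P = [[1, 1, 0], [0, 1, 0], [0, -1, 1]], D = diag(-6, -2, 5), P⁻¹ = [[1, -1, 0], [0, 1, 0], [0, 1, 1]].
Q⁴ = P·diag(1296, 16, 625)·P⁻¹ = [[1296, -1280, 0], [0, 16, 0], [0, 609, 625]].
The requested entry is 1296.

1296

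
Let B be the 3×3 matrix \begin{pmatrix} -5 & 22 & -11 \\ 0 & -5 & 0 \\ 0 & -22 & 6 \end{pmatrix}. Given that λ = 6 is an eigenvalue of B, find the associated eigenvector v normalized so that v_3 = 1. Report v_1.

-1

B − 6I = [[-11, 22, -11], [0, -11, 0], [0, -22, 0]].
Solving (B − 6I)v = 0 gives the eigenspace spanned by (-1, 0, 1).
With v_3 = 1, v = (-1, 0, 1), so v_1 = -1.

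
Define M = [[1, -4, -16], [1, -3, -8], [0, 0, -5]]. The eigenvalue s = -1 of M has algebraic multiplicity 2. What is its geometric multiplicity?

M + 1I = [[2, -4, -16], [1, -2, -8], [0, 0, -4]].
This matrix has rank 2, so its null space has dimension 3 − 2 = 1.

1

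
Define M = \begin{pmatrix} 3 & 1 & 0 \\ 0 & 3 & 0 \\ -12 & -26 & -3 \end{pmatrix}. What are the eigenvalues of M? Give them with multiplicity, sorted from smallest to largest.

Characteristic polynomial: p(s) = s^3 - 3s^2 - 9s + 27 = (s - 3)^2(s + 3).
Roots (with multiplicity): -3, 3, 3.

-3, 3, 3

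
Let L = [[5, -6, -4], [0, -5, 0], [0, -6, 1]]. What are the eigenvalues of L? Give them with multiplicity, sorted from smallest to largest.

-5, 1, 5

Characteristic polynomial: p(μ) = μ^3 - μ^2 - 25μ + 25 = (μ - 5)(μ - 1)(μ + 5).
Roots (with multiplicity): -5, 1, 5.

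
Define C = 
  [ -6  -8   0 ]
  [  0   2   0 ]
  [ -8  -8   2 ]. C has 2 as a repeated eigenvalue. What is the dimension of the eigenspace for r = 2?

2

C − 2I = [[-8, -8, 0], [0, 0, 0], [-8, -8, 0]].
This matrix has rank 1, so its null space has dimension 3 − 1 = 2.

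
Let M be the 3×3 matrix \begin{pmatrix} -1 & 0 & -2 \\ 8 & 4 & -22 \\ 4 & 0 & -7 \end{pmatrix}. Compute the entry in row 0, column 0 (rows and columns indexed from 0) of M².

Characteristic polynomial: t^3 + 4t^2 - 17t - 60 = (t - 4)(t + 3)(t + 5), so the eigenvalues are -5, -3, 4.
t=-5: eigenvector (1, 4, 2).
t=4: eigenvector (0, 1, 0).
t=-3: eigenvector (-1, -2, -1).
P = [[1, 0, -1], [4, 1, -2], [2, 0, -1]], D = diag(-5, 4, -3), P⁻¹ = [[-1, 0, 1], [0, 1, -2], [-2, 0, 1]].
M² = P·diag(25, 16, 9)·P⁻¹ = [[-7, 0, 16], [-64, 16, 50], [-32, 0, 41]].
The requested entry is -7.

-7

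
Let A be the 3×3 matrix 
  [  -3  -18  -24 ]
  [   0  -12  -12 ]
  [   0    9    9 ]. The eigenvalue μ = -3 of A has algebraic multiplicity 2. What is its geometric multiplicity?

A + 3I = [[0, -18, -24], [0, -9, -12], [0, 9, 12]].
This matrix has rank 1, so its null space has dimension 3 − 1 = 2.

2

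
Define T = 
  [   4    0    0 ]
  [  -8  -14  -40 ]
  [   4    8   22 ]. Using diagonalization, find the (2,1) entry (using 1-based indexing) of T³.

Characteristic polynomial: s^3 - 12s^2 + 44s - 48 = (s - 6)(s - 4)(s - 2), so the eigenvalues are 2, 4, 6.
s=4: eigenvector (1, 4, -2).
s=2: eigenvector (0, 5, -2).
s=6: eigenvector (0, -2, 1).
P = [[1, 0, 0], [4, 5, -2], [-2, -2, 1]], D = diag(4, 2, 6), P⁻¹ = [[1, 0, 0], [0, 1, 2], [2, 2, 5]].
T³ = P·diag(64, 8, 216)·P⁻¹ = [[64, 0, 0], [-608, -824, -2080], [304, 416, 1048]].
The requested entry is -608.

-608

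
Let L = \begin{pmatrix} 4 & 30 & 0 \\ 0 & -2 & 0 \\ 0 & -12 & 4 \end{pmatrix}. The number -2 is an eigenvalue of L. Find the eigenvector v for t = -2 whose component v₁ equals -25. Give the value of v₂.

L + 2I = [[6, 30, 0], [0, 0, 0], [0, -12, 6]].
Solving (L + 2I)v = 0 gives the eigenspace spanned by (-25, 5, 10).
With v₁ = -25, v = (-25, 5, 10), so v₂ = 5.

5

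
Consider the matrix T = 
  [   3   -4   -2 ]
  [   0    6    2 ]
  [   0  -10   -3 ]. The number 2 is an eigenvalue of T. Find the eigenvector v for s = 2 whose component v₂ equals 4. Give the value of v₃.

T − 2I = [[1, -4, -2], [0, 4, 2], [0, -10, -5]].
Solving (T − 2I)v = 0 gives the eigenspace spanned by (0, 4, -8).
With v₂ = 4, v = (0, 4, -8), so v₃ = -8.

-8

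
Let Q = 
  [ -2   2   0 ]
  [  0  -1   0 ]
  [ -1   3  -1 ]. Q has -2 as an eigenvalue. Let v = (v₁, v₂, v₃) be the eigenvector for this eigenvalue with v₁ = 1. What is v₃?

1

Q + 2I = [[0, 2, 0], [0, 1, 0], [-1, 3, 1]].
Solving (Q + 2I)v = 0 gives the eigenspace spanned by (1, 0, 1).
With v₁ = 1, v = (1, 0, 1), so v₃ = 1.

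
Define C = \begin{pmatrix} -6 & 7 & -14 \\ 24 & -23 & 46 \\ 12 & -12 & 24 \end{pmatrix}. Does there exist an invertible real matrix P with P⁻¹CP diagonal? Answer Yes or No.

Yes

Characteristic polynomial: p(t) = t^3 + 5t^2 - 6t = t(t - 1)(t + 6).
All 3 eigenvalues are distinct, so C is diagonalizable.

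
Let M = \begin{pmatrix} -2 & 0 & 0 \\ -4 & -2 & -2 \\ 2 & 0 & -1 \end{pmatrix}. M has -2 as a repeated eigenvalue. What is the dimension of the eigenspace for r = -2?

2

M + 2I = [[0, 0, 0], [-4, 0, -2], [2, 0, 1]].
This matrix has rank 1, so its null space has dimension 3 − 1 = 2.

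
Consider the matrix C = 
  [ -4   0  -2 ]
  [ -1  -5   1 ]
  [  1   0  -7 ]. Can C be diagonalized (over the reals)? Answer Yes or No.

Characteristic polynomial: p(λ) = λ^3 + 16λ^2 + 85λ + 150 = (λ + 5)^2(λ + 6).
λ = -5 has algebraic multiplicity 2; rank(C + 5I) = 2, so geometric multiplicity = 1.
Geometric multiplicity < algebraic multiplicity, so C is not diagonalizable.

No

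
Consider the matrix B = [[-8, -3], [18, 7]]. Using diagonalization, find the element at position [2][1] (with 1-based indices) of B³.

54

Characteristic polynomial: λ^2 + λ - 2 = (λ - 1)(λ + 2), so the eigenvalues are -2, 1.
λ=1: eigenvector (1, -3).
λ=-2: eigenvector (1, -2).
P = [[1, 1], [-3, -2]], D = diag(1, -2), P⁻¹ = [[-2, -1], [3, 1]].
B³ = P·diag(1, -8)·P⁻¹ = [[-26, -9], [54, 19]].
The requested entry is 54.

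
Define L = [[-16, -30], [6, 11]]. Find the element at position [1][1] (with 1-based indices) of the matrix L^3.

-316

Characteristic polynomial: μ^2 + 5μ + 4 = (μ + 1)(μ + 4), so the eigenvalues are -4, -1.
μ=-4: eigenvector (5, -2).
μ=-1: eigenvector (-2, 1).
P = [[5, -2], [-2, 1]], D = diag(-4, -1), P⁻¹ = [[1, 2], [2, 5]].
L³ = P·diag(-64, -1)·P⁻¹ = [[-316, -630], [126, 251]].
The requested entry is -316.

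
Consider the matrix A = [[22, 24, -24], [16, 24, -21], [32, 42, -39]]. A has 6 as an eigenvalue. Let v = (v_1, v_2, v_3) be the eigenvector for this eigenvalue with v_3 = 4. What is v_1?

3

A − 6I = [[16, 24, -24], [16, 18, -21], [32, 42, -45]].
Solving (A − 6I)v = 0 gives the eigenspace spanned by (3, 2, 4).
With v_3 = 4, v = (3, 2, 4), so v_1 = 3.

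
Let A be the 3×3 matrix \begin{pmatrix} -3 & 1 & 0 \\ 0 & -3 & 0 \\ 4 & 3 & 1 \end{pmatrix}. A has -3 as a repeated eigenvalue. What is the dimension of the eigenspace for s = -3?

A + 3I = [[0, 1, 0], [0, 0, 0], [4, 3, 4]].
This matrix has rank 2, so its null space has dimension 3 − 2 = 1.

1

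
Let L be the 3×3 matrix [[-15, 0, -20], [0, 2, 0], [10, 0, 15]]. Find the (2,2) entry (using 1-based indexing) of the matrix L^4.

Characteristic polynomial: s^3 - 2s^2 - 25s + 50 = (s - 5)(s - 2)(s + 5), so the eigenvalues are -5, 2, 5.
s=5: eigenvector (-1, 0, 1).
s=2: eigenvector (0, 1, 0).
s=-5: eigenvector (2, 0, -1).
P = [[-1, 0, 2], [0, 1, 0], [1, 0, -1]], D = diag(5, 2, -5), P⁻¹ = [[1, 0, 2], [0, 1, 0], [1, 0, 1]].
L⁴ = P·diag(625, 16, 625)·P⁻¹ = [[625, 0, 0], [0, 16, 0], [0, 0, 625]].
The requested entry is 16.

16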